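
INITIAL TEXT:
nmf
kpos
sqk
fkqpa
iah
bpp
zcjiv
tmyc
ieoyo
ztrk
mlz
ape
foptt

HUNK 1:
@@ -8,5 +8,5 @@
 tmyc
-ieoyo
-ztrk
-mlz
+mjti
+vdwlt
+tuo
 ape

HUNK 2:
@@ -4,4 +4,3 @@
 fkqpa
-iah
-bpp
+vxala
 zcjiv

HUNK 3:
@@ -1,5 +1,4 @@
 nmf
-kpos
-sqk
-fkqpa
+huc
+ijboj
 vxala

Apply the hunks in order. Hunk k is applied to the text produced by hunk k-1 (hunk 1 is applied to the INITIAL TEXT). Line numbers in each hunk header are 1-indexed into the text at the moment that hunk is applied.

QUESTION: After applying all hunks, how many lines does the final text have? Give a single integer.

Answer: 11

Derivation:
Hunk 1: at line 8 remove [ieoyo,ztrk,mlz] add [mjti,vdwlt,tuo] -> 13 lines: nmf kpos sqk fkqpa iah bpp zcjiv tmyc mjti vdwlt tuo ape foptt
Hunk 2: at line 4 remove [iah,bpp] add [vxala] -> 12 lines: nmf kpos sqk fkqpa vxala zcjiv tmyc mjti vdwlt tuo ape foptt
Hunk 3: at line 1 remove [kpos,sqk,fkqpa] add [huc,ijboj] -> 11 lines: nmf huc ijboj vxala zcjiv tmyc mjti vdwlt tuo ape foptt
Final line count: 11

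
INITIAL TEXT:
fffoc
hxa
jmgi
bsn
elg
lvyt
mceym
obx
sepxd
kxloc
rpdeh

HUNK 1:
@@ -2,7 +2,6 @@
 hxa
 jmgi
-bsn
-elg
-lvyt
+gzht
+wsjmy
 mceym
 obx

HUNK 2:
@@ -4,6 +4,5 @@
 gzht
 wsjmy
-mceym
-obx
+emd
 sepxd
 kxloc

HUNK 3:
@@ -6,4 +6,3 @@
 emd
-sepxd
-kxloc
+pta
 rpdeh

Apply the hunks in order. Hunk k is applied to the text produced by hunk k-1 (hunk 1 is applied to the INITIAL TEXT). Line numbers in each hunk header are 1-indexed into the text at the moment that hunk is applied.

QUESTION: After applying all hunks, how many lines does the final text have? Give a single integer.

Answer: 8

Derivation:
Hunk 1: at line 2 remove [bsn,elg,lvyt] add [gzht,wsjmy] -> 10 lines: fffoc hxa jmgi gzht wsjmy mceym obx sepxd kxloc rpdeh
Hunk 2: at line 4 remove [mceym,obx] add [emd] -> 9 lines: fffoc hxa jmgi gzht wsjmy emd sepxd kxloc rpdeh
Hunk 3: at line 6 remove [sepxd,kxloc] add [pta] -> 8 lines: fffoc hxa jmgi gzht wsjmy emd pta rpdeh
Final line count: 8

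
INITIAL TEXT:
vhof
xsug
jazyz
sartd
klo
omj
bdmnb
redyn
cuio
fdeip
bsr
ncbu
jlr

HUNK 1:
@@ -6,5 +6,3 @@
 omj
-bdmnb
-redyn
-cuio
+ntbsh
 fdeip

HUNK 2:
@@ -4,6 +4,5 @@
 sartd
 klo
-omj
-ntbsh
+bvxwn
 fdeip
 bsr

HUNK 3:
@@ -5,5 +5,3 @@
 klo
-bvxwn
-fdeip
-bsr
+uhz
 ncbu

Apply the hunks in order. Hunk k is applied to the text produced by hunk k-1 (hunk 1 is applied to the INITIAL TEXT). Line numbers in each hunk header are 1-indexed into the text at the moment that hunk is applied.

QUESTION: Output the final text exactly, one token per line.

Answer: vhof
xsug
jazyz
sartd
klo
uhz
ncbu
jlr

Derivation:
Hunk 1: at line 6 remove [bdmnb,redyn,cuio] add [ntbsh] -> 11 lines: vhof xsug jazyz sartd klo omj ntbsh fdeip bsr ncbu jlr
Hunk 2: at line 4 remove [omj,ntbsh] add [bvxwn] -> 10 lines: vhof xsug jazyz sartd klo bvxwn fdeip bsr ncbu jlr
Hunk 3: at line 5 remove [bvxwn,fdeip,bsr] add [uhz] -> 8 lines: vhof xsug jazyz sartd klo uhz ncbu jlr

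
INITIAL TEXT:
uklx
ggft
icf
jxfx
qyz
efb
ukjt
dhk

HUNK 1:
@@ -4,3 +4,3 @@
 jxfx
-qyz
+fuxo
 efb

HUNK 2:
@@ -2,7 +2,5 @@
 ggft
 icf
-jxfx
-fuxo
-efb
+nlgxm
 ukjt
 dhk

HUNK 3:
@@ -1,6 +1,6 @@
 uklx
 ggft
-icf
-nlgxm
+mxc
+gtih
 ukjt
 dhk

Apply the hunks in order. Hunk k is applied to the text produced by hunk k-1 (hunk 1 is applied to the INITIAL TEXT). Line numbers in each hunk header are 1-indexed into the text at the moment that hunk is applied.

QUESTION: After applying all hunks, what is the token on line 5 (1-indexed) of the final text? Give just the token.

Hunk 1: at line 4 remove [qyz] add [fuxo] -> 8 lines: uklx ggft icf jxfx fuxo efb ukjt dhk
Hunk 2: at line 2 remove [jxfx,fuxo,efb] add [nlgxm] -> 6 lines: uklx ggft icf nlgxm ukjt dhk
Hunk 3: at line 1 remove [icf,nlgxm] add [mxc,gtih] -> 6 lines: uklx ggft mxc gtih ukjt dhk
Final line 5: ukjt

Answer: ukjt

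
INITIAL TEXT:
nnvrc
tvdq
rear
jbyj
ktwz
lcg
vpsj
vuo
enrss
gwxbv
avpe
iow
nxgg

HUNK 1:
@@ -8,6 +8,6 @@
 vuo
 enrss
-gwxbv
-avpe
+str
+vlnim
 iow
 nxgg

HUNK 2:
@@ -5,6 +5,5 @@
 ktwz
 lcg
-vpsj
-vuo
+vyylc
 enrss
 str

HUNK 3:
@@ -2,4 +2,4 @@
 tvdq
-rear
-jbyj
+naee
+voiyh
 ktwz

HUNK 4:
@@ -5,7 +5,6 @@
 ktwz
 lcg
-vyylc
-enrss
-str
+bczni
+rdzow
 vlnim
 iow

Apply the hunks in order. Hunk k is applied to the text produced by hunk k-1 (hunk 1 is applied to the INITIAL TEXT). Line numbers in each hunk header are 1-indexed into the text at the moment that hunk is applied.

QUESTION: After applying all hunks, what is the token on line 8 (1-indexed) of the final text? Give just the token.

Hunk 1: at line 8 remove [gwxbv,avpe] add [str,vlnim] -> 13 lines: nnvrc tvdq rear jbyj ktwz lcg vpsj vuo enrss str vlnim iow nxgg
Hunk 2: at line 5 remove [vpsj,vuo] add [vyylc] -> 12 lines: nnvrc tvdq rear jbyj ktwz lcg vyylc enrss str vlnim iow nxgg
Hunk 3: at line 2 remove [rear,jbyj] add [naee,voiyh] -> 12 lines: nnvrc tvdq naee voiyh ktwz lcg vyylc enrss str vlnim iow nxgg
Hunk 4: at line 5 remove [vyylc,enrss,str] add [bczni,rdzow] -> 11 lines: nnvrc tvdq naee voiyh ktwz lcg bczni rdzow vlnim iow nxgg
Final line 8: rdzow

Answer: rdzow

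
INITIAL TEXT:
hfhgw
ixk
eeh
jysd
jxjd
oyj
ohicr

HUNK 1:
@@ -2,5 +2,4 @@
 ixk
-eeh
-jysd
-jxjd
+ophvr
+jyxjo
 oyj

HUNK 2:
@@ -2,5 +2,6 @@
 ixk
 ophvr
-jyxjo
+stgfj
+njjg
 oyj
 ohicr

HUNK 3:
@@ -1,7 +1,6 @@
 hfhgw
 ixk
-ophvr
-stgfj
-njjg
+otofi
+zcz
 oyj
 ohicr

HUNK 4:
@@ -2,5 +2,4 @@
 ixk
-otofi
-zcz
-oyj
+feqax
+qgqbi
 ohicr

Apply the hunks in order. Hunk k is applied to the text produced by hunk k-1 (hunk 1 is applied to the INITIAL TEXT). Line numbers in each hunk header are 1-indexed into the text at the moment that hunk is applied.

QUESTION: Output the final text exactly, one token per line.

Hunk 1: at line 2 remove [eeh,jysd,jxjd] add [ophvr,jyxjo] -> 6 lines: hfhgw ixk ophvr jyxjo oyj ohicr
Hunk 2: at line 2 remove [jyxjo] add [stgfj,njjg] -> 7 lines: hfhgw ixk ophvr stgfj njjg oyj ohicr
Hunk 3: at line 1 remove [ophvr,stgfj,njjg] add [otofi,zcz] -> 6 lines: hfhgw ixk otofi zcz oyj ohicr
Hunk 4: at line 2 remove [otofi,zcz,oyj] add [feqax,qgqbi] -> 5 lines: hfhgw ixk feqax qgqbi ohicr

Answer: hfhgw
ixk
feqax
qgqbi
ohicr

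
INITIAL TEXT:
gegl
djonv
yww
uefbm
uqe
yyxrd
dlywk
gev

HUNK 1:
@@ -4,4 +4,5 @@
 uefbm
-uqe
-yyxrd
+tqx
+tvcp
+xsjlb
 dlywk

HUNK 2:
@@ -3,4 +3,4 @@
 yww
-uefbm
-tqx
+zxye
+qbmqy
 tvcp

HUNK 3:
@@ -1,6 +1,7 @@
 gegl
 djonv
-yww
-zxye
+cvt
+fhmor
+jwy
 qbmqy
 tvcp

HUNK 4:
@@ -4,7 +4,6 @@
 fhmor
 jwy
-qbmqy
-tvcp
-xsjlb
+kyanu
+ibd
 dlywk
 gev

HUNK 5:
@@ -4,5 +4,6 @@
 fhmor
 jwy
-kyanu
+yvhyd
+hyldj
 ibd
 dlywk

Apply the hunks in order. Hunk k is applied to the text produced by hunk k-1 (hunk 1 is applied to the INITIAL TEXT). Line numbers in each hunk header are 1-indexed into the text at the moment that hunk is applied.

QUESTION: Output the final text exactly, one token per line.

Answer: gegl
djonv
cvt
fhmor
jwy
yvhyd
hyldj
ibd
dlywk
gev

Derivation:
Hunk 1: at line 4 remove [uqe,yyxrd] add [tqx,tvcp,xsjlb] -> 9 lines: gegl djonv yww uefbm tqx tvcp xsjlb dlywk gev
Hunk 2: at line 3 remove [uefbm,tqx] add [zxye,qbmqy] -> 9 lines: gegl djonv yww zxye qbmqy tvcp xsjlb dlywk gev
Hunk 3: at line 1 remove [yww,zxye] add [cvt,fhmor,jwy] -> 10 lines: gegl djonv cvt fhmor jwy qbmqy tvcp xsjlb dlywk gev
Hunk 4: at line 4 remove [qbmqy,tvcp,xsjlb] add [kyanu,ibd] -> 9 lines: gegl djonv cvt fhmor jwy kyanu ibd dlywk gev
Hunk 5: at line 4 remove [kyanu] add [yvhyd,hyldj] -> 10 lines: gegl djonv cvt fhmor jwy yvhyd hyldj ibd dlywk gev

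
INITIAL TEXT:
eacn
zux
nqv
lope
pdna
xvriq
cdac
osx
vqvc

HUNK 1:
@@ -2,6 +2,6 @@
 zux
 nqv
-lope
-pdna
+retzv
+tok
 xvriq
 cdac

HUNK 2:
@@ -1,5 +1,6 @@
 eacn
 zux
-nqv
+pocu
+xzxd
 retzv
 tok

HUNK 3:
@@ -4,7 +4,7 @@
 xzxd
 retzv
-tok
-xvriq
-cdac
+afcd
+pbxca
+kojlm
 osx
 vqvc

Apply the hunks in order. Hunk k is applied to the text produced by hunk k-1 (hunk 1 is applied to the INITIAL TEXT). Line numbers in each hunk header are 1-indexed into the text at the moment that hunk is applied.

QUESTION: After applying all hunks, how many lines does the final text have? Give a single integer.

Hunk 1: at line 2 remove [lope,pdna] add [retzv,tok] -> 9 lines: eacn zux nqv retzv tok xvriq cdac osx vqvc
Hunk 2: at line 1 remove [nqv] add [pocu,xzxd] -> 10 lines: eacn zux pocu xzxd retzv tok xvriq cdac osx vqvc
Hunk 3: at line 4 remove [tok,xvriq,cdac] add [afcd,pbxca,kojlm] -> 10 lines: eacn zux pocu xzxd retzv afcd pbxca kojlm osx vqvc
Final line count: 10

Answer: 10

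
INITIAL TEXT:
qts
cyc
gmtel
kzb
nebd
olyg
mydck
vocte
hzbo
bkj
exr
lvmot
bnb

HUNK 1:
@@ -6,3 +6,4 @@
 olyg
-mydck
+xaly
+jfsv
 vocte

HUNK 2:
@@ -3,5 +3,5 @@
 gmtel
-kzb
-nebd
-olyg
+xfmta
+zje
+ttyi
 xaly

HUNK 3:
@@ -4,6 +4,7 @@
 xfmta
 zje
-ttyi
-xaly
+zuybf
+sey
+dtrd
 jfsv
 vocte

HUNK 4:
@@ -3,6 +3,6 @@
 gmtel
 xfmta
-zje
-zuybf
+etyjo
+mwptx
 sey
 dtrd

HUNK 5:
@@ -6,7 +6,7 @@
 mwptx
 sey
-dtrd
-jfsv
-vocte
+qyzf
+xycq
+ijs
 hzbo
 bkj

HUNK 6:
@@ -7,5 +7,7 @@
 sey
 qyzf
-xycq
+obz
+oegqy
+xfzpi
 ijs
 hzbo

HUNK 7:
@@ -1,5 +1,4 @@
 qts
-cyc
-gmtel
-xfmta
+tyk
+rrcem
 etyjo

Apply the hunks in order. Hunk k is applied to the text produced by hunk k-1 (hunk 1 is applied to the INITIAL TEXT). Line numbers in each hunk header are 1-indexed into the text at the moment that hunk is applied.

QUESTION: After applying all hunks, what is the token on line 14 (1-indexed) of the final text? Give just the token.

Answer: exr

Derivation:
Hunk 1: at line 6 remove [mydck] add [xaly,jfsv] -> 14 lines: qts cyc gmtel kzb nebd olyg xaly jfsv vocte hzbo bkj exr lvmot bnb
Hunk 2: at line 3 remove [kzb,nebd,olyg] add [xfmta,zje,ttyi] -> 14 lines: qts cyc gmtel xfmta zje ttyi xaly jfsv vocte hzbo bkj exr lvmot bnb
Hunk 3: at line 4 remove [ttyi,xaly] add [zuybf,sey,dtrd] -> 15 lines: qts cyc gmtel xfmta zje zuybf sey dtrd jfsv vocte hzbo bkj exr lvmot bnb
Hunk 4: at line 3 remove [zje,zuybf] add [etyjo,mwptx] -> 15 lines: qts cyc gmtel xfmta etyjo mwptx sey dtrd jfsv vocte hzbo bkj exr lvmot bnb
Hunk 5: at line 6 remove [dtrd,jfsv,vocte] add [qyzf,xycq,ijs] -> 15 lines: qts cyc gmtel xfmta etyjo mwptx sey qyzf xycq ijs hzbo bkj exr lvmot bnb
Hunk 6: at line 7 remove [xycq] add [obz,oegqy,xfzpi] -> 17 lines: qts cyc gmtel xfmta etyjo mwptx sey qyzf obz oegqy xfzpi ijs hzbo bkj exr lvmot bnb
Hunk 7: at line 1 remove [cyc,gmtel,xfmta] add [tyk,rrcem] -> 16 lines: qts tyk rrcem etyjo mwptx sey qyzf obz oegqy xfzpi ijs hzbo bkj exr lvmot bnb
Final line 14: exr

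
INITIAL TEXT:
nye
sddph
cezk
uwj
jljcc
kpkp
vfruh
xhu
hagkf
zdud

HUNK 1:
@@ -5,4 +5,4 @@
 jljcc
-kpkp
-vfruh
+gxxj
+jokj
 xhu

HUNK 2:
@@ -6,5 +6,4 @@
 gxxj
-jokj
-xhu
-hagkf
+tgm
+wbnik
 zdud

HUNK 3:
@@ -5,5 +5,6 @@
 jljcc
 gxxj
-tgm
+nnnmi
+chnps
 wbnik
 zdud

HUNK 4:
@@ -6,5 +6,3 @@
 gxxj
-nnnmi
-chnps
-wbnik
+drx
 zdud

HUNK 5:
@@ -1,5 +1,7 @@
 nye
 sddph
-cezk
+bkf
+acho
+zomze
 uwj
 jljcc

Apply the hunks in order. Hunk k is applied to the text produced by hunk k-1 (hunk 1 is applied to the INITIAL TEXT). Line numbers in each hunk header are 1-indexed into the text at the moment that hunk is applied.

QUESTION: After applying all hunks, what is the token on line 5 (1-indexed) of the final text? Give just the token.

Hunk 1: at line 5 remove [kpkp,vfruh] add [gxxj,jokj] -> 10 lines: nye sddph cezk uwj jljcc gxxj jokj xhu hagkf zdud
Hunk 2: at line 6 remove [jokj,xhu,hagkf] add [tgm,wbnik] -> 9 lines: nye sddph cezk uwj jljcc gxxj tgm wbnik zdud
Hunk 3: at line 5 remove [tgm] add [nnnmi,chnps] -> 10 lines: nye sddph cezk uwj jljcc gxxj nnnmi chnps wbnik zdud
Hunk 4: at line 6 remove [nnnmi,chnps,wbnik] add [drx] -> 8 lines: nye sddph cezk uwj jljcc gxxj drx zdud
Hunk 5: at line 1 remove [cezk] add [bkf,acho,zomze] -> 10 lines: nye sddph bkf acho zomze uwj jljcc gxxj drx zdud
Final line 5: zomze

Answer: zomze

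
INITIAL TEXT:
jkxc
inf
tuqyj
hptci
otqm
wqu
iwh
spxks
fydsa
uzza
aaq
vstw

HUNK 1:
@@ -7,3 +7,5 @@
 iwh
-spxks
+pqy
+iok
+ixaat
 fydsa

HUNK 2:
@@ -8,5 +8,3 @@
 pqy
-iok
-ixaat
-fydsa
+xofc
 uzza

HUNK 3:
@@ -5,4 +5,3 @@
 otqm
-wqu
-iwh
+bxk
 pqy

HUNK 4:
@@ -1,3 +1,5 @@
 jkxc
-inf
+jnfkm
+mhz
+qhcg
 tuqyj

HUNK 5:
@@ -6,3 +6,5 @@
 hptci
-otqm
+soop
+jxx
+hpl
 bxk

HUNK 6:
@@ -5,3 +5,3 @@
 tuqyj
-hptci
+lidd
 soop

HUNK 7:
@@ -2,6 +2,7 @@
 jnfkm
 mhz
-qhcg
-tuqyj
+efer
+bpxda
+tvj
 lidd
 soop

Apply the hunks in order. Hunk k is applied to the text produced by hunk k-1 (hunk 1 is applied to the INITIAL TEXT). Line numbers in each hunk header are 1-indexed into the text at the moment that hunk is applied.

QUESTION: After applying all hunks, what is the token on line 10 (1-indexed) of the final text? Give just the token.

Hunk 1: at line 7 remove [spxks] add [pqy,iok,ixaat] -> 14 lines: jkxc inf tuqyj hptci otqm wqu iwh pqy iok ixaat fydsa uzza aaq vstw
Hunk 2: at line 8 remove [iok,ixaat,fydsa] add [xofc] -> 12 lines: jkxc inf tuqyj hptci otqm wqu iwh pqy xofc uzza aaq vstw
Hunk 3: at line 5 remove [wqu,iwh] add [bxk] -> 11 lines: jkxc inf tuqyj hptci otqm bxk pqy xofc uzza aaq vstw
Hunk 4: at line 1 remove [inf] add [jnfkm,mhz,qhcg] -> 13 lines: jkxc jnfkm mhz qhcg tuqyj hptci otqm bxk pqy xofc uzza aaq vstw
Hunk 5: at line 6 remove [otqm] add [soop,jxx,hpl] -> 15 lines: jkxc jnfkm mhz qhcg tuqyj hptci soop jxx hpl bxk pqy xofc uzza aaq vstw
Hunk 6: at line 5 remove [hptci] add [lidd] -> 15 lines: jkxc jnfkm mhz qhcg tuqyj lidd soop jxx hpl bxk pqy xofc uzza aaq vstw
Hunk 7: at line 2 remove [qhcg,tuqyj] add [efer,bpxda,tvj] -> 16 lines: jkxc jnfkm mhz efer bpxda tvj lidd soop jxx hpl bxk pqy xofc uzza aaq vstw
Final line 10: hpl

Answer: hpl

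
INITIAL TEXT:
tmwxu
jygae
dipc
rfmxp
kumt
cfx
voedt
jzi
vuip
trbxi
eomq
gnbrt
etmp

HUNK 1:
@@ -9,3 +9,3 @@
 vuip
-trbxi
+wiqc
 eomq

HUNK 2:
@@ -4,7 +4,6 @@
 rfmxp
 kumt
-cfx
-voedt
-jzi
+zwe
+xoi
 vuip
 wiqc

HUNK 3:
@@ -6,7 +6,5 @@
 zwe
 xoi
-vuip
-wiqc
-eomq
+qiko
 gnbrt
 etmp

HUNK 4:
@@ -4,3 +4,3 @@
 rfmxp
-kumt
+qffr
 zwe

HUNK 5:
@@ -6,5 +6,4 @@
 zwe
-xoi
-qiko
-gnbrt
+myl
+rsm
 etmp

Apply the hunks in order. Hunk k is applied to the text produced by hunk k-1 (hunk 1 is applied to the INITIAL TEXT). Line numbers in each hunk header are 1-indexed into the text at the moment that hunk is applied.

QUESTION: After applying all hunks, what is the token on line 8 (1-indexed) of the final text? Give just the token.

Hunk 1: at line 9 remove [trbxi] add [wiqc] -> 13 lines: tmwxu jygae dipc rfmxp kumt cfx voedt jzi vuip wiqc eomq gnbrt etmp
Hunk 2: at line 4 remove [cfx,voedt,jzi] add [zwe,xoi] -> 12 lines: tmwxu jygae dipc rfmxp kumt zwe xoi vuip wiqc eomq gnbrt etmp
Hunk 3: at line 6 remove [vuip,wiqc,eomq] add [qiko] -> 10 lines: tmwxu jygae dipc rfmxp kumt zwe xoi qiko gnbrt etmp
Hunk 4: at line 4 remove [kumt] add [qffr] -> 10 lines: tmwxu jygae dipc rfmxp qffr zwe xoi qiko gnbrt etmp
Hunk 5: at line 6 remove [xoi,qiko,gnbrt] add [myl,rsm] -> 9 lines: tmwxu jygae dipc rfmxp qffr zwe myl rsm etmp
Final line 8: rsm

Answer: rsm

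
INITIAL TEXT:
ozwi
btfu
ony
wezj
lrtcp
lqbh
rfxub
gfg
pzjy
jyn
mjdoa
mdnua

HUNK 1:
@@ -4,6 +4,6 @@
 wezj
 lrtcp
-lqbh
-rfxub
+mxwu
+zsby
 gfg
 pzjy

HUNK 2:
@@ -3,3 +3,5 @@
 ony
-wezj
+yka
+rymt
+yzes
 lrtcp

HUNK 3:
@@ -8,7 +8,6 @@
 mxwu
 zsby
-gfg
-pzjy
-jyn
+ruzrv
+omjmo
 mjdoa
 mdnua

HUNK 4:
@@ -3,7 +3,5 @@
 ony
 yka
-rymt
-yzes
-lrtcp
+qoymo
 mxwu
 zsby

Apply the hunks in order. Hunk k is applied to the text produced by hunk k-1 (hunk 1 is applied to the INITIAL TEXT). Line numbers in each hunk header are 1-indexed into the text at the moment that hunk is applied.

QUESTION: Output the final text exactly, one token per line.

Hunk 1: at line 4 remove [lqbh,rfxub] add [mxwu,zsby] -> 12 lines: ozwi btfu ony wezj lrtcp mxwu zsby gfg pzjy jyn mjdoa mdnua
Hunk 2: at line 3 remove [wezj] add [yka,rymt,yzes] -> 14 lines: ozwi btfu ony yka rymt yzes lrtcp mxwu zsby gfg pzjy jyn mjdoa mdnua
Hunk 3: at line 8 remove [gfg,pzjy,jyn] add [ruzrv,omjmo] -> 13 lines: ozwi btfu ony yka rymt yzes lrtcp mxwu zsby ruzrv omjmo mjdoa mdnua
Hunk 4: at line 3 remove [rymt,yzes,lrtcp] add [qoymo] -> 11 lines: ozwi btfu ony yka qoymo mxwu zsby ruzrv omjmo mjdoa mdnua

Answer: ozwi
btfu
ony
yka
qoymo
mxwu
zsby
ruzrv
omjmo
mjdoa
mdnua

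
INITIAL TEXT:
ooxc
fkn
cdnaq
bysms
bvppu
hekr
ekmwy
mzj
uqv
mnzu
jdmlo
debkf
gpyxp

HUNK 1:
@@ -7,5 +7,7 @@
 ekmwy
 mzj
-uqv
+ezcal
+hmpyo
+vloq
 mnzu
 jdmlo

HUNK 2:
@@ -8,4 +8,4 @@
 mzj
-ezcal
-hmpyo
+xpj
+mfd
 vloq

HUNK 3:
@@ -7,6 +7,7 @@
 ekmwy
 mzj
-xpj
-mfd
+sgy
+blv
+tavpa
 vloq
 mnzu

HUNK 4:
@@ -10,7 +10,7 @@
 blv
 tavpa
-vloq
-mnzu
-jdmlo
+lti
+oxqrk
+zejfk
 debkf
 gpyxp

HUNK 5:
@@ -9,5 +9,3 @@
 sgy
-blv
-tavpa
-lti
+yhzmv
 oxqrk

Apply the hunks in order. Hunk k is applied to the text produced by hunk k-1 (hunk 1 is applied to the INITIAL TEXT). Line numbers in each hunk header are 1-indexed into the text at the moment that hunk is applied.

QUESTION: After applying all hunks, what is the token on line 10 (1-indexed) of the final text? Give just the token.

Answer: yhzmv

Derivation:
Hunk 1: at line 7 remove [uqv] add [ezcal,hmpyo,vloq] -> 15 lines: ooxc fkn cdnaq bysms bvppu hekr ekmwy mzj ezcal hmpyo vloq mnzu jdmlo debkf gpyxp
Hunk 2: at line 8 remove [ezcal,hmpyo] add [xpj,mfd] -> 15 lines: ooxc fkn cdnaq bysms bvppu hekr ekmwy mzj xpj mfd vloq mnzu jdmlo debkf gpyxp
Hunk 3: at line 7 remove [xpj,mfd] add [sgy,blv,tavpa] -> 16 lines: ooxc fkn cdnaq bysms bvppu hekr ekmwy mzj sgy blv tavpa vloq mnzu jdmlo debkf gpyxp
Hunk 4: at line 10 remove [vloq,mnzu,jdmlo] add [lti,oxqrk,zejfk] -> 16 lines: ooxc fkn cdnaq bysms bvppu hekr ekmwy mzj sgy blv tavpa lti oxqrk zejfk debkf gpyxp
Hunk 5: at line 9 remove [blv,tavpa,lti] add [yhzmv] -> 14 lines: ooxc fkn cdnaq bysms bvppu hekr ekmwy mzj sgy yhzmv oxqrk zejfk debkf gpyxp
Final line 10: yhzmv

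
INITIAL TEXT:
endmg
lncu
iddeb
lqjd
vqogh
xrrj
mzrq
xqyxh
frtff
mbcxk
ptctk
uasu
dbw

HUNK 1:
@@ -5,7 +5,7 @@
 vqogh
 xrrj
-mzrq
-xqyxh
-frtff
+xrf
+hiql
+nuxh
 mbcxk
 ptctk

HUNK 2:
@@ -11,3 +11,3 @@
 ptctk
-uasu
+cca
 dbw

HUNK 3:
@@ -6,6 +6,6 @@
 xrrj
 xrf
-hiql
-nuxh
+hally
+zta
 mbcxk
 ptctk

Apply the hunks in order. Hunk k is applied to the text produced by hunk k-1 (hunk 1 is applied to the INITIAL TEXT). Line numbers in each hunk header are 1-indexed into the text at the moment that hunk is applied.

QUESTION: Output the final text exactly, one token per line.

Answer: endmg
lncu
iddeb
lqjd
vqogh
xrrj
xrf
hally
zta
mbcxk
ptctk
cca
dbw

Derivation:
Hunk 1: at line 5 remove [mzrq,xqyxh,frtff] add [xrf,hiql,nuxh] -> 13 lines: endmg lncu iddeb lqjd vqogh xrrj xrf hiql nuxh mbcxk ptctk uasu dbw
Hunk 2: at line 11 remove [uasu] add [cca] -> 13 lines: endmg lncu iddeb lqjd vqogh xrrj xrf hiql nuxh mbcxk ptctk cca dbw
Hunk 3: at line 6 remove [hiql,nuxh] add [hally,zta] -> 13 lines: endmg lncu iddeb lqjd vqogh xrrj xrf hally zta mbcxk ptctk cca dbw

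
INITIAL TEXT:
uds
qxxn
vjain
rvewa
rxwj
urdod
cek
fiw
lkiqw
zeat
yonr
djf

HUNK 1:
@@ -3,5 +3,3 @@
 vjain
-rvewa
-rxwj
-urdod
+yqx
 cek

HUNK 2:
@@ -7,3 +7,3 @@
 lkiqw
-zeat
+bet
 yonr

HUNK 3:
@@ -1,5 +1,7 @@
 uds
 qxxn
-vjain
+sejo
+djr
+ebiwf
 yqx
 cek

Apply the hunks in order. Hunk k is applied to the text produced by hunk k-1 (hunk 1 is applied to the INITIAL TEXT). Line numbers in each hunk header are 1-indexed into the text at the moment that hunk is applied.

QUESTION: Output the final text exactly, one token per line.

Hunk 1: at line 3 remove [rvewa,rxwj,urdod] add [yqx] -> 10 lines: uds qxxn vjain yqx cek fiw lkiqw zeat yonr djf
Hunk 2: at line 7 remove [zeat] add [bet] -> 10 lines: uds qxxn vjain yqx cek fiw lkiqw bet yonr djf
Hunk 3: at line 1 remove [vjain] add [sejo,djr,ebiwf] -> 12 lines: uds qxxn sejo djr ebiwf yqx cek fiw lkiqw bet yonr djf

Answer: uds
qxxn
sejo
djr
ebiwf
yqx
cek
fiw
lkiqw
bet
yonr
djf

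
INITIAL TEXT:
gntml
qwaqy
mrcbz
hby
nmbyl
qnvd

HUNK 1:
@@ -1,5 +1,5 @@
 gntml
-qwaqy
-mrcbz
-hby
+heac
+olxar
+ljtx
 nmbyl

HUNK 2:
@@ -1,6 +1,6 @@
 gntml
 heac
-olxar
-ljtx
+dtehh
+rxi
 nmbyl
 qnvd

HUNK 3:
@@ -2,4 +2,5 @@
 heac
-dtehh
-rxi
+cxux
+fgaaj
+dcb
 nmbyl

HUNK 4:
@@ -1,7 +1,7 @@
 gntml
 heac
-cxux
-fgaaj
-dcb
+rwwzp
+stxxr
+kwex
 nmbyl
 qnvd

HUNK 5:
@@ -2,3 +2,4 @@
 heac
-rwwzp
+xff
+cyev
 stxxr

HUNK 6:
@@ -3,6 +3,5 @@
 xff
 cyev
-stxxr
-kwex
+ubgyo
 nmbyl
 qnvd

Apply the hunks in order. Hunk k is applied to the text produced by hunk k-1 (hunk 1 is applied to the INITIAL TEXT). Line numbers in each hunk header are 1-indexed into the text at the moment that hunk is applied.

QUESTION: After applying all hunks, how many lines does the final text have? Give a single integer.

Hunk 1: at line 1 remove [qwaqy,mrcbz,hby] add [heac,olxar,ljtx] -> 6 lines: gntml heac olxar ljtx nmbyl qnvd
Hunk 2: at line 1 remove [olxar,ljtx] add [dtehh,rxi] -> 6 lines: gntml heac dtehh rxi nmbyl qnvd
Hunk 3: at line 2 remove [dtehh,rxi] add [cxux,fgaaj,dcb] -> 7 lines: gntml heac cxux fgaaj dcb nmbyl qnvd
Hunk 4: at line 1 remove [cxux,fgaaj,dcb] add [rwwzp,stxxr,kwex] -> 7 lines: gntml heac rwwzp stxxr kwex nmbyl qnvd
Hunk 5: at line 2 remove [rwwzp] add [xff,cyev] -> 8 lines: gntml heac xff cyev stxxr kwex nmbyl qnvd
Hunk 6: at line 3 remove [stxxr,kwex] add [ubgyo] -> 7 lines: gntml heac xff cyev ubgyo nmbyl qnvd
Final line count: 7

Answer: 7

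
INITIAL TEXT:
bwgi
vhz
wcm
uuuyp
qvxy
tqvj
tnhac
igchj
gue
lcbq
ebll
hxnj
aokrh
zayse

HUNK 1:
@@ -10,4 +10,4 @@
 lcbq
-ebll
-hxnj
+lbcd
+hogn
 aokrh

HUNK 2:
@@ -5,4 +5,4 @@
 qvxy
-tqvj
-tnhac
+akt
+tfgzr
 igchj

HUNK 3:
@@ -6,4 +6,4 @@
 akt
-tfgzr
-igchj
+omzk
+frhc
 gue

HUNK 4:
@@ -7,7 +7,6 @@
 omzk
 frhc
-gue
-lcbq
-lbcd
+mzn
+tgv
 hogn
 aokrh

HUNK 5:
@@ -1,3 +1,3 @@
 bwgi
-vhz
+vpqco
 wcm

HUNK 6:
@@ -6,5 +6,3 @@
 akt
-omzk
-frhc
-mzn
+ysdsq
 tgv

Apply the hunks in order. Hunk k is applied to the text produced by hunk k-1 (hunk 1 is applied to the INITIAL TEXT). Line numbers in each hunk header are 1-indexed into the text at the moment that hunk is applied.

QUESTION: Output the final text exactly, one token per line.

Answer: bwgi
vpqco
wcm
uuuyp
qvxy
akt
ysdsq
tgv
hogn
aokrh
zayse

Derivation:
Hunk 1: at line 10 remove [ebll,hxnj] add [lbcd,hogn] -> 14 lines: bwgi vhz wcm uuuyp qvxy tqvj tnhac igchj gue lcbq lbcd hogn aokrh zayse
Hunk 2: at line 5 remove [tqvj,tnhac] add [akt,tfgzr] -> 14 lines: bwgi vhz wcm uuuyp qvxy akt tfgzr igchj gue lcbq lbcd hogn aokrh zayse
Hunk 3: at line 6 remove [tfgzr,igchj] add [omzk,frhc] -> 14 lines: bwgi vhz wcm uuuyp qvxy akt omzk frhc gue lcbq lbcd hogn aokrh zayse
Hunk 4: at line 7 remove [gue,lcbq,lbcd] add [mzn,tgv] -> 13 lines: bwgi vhz wcm uuuyp qvxy akt omzk frhc mzn tgv hogn aokrh zayse
Hunk 5: at line 1 remove [vhz] add [vpqco] -> 13 lines: bwgi vpqco wcm uuuyp qvxy akt omzk frhc mzn tgv hogn aokrh zayse
Hunk 6: at line 6 remove [omzk,frhc,mzn] add [ysdsq] -> 11 lines: bwgi vpqco wcm uuuyp qvxy akt ysdsq tgv hogn aokrh zayse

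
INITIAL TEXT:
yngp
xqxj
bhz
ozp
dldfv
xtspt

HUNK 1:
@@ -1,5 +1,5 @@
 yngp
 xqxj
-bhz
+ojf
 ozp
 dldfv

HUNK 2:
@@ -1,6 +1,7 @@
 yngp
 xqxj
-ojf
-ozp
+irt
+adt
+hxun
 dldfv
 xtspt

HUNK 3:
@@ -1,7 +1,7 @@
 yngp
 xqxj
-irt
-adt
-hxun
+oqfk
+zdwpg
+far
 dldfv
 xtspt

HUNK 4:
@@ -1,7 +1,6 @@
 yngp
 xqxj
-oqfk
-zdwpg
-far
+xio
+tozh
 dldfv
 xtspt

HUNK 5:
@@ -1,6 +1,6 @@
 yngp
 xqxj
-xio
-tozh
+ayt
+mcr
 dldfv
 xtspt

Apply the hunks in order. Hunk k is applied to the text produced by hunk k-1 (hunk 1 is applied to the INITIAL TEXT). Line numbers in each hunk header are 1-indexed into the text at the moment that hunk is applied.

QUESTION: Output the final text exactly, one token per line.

Answer: yngp
xqxj
ayt
mcr
dldfv
xtspt

Derivation:
Hunk 1: at line 1 remove [bhz] add [ojf] -> 6 lines: yngp xqxj ojf ozp dldfv xtspt
Hunk 2: at line 1 remove [ojf,ozp] add [irt,adt,hxun] -> 7 lines: yngp xqxj irt adt hxun dldfv xtspt
Hunk 3: at line 1 remove [irt,adt,hxun] add [oqfk,zdwpg,far] -> 7 lines: yngp xqxj oqfk zdwpg far dldfv xtspt
Hunk 4: at line 1 remove [oqfk,zdwpg,far] add [xio,tozh] -> 6 lines: yngp xqxj xio tozh dldfv xtspt
Hunk 5: at line 1 remove [xio,tozh] add [ayt,mcr] -> 6 lines: yngp xqxj ayt mcr dldfv xtspt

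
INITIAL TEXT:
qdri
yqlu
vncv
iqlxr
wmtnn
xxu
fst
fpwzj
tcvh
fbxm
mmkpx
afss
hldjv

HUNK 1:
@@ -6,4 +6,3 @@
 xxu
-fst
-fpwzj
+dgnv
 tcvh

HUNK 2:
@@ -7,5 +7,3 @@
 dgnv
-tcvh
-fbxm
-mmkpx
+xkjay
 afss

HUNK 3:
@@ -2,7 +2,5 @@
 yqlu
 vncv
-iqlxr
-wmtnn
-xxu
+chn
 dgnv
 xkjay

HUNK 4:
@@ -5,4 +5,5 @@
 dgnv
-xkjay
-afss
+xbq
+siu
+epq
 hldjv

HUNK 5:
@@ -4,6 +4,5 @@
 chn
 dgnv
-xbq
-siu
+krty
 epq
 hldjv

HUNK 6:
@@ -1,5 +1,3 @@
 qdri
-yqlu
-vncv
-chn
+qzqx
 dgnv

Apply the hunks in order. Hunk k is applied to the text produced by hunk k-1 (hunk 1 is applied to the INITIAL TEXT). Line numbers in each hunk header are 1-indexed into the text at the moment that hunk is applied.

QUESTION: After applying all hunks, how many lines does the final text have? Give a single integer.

Hunk 1: at line 6 remove [fst,fpwzj] add [dgnv] -> 12 lines: qdri yqlu vncv iqlxr wmtnn xxu dgnv tcvh fbxm mmkpx afss hldjv
Hunk 2: at line 7 remove [tcvh,fbxm,mmkpx] add [xkjay] -> 10 lines: qdri yqlu vncv iqlxr wmtnn xxu dgnv xkjay afss hldjv
Hunk 3: at line 2 remove [iqlxr,wmtnn,xxu] add [chn] -> 8 lines: qdri yqlu vncv chn dgnv xkjay afss hldjv
Hunk 4: at line 5 remove [xkjay,afss] add [xbq,siu,epq] -> 9 lines: qdri yqlu vncv chn dgnv xbq siu epq hldjv
Hunk 5: at line 4 remove [xbq,siu] add [krty] -> 8 lines: qdri yqlu vncv chn dgnv krty epq hldjv
Hunk 6: at line 1 remove [yqlu,vncv,chn] add [qzqx] -> 6 lines: qdri qzqx dgnv krty epq hldjv
Final line count: 6

Answer: 6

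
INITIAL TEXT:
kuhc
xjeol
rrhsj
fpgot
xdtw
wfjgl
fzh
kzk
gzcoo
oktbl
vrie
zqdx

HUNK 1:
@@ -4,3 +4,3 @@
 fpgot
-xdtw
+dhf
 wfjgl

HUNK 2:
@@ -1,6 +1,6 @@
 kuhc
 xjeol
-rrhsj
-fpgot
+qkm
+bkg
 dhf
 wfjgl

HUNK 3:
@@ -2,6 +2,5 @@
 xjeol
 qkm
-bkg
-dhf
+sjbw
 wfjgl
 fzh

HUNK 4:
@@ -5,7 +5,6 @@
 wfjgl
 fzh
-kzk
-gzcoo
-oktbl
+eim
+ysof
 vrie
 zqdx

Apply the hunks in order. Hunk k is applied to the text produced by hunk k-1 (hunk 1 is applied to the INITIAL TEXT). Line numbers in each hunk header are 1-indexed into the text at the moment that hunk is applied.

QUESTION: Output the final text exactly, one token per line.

Hunk 1: at line 4 remove [xdtw] add [dhf] -> 12 lines: kuhc xjeol rrhsj fpgot dhf wfjgl fzh kzk gzcoo oktbl vrie zqdx
Hunk 2: at line 1 remove [rrhsj,fpgot] add [qkm,bkg] -> 12 lines: kuhc xjeol qkm bkg dhf wfjgl fzh kzk gzcoo oktbl vrie zqdx
Hunk 3: at line 2 remove [bkg,dhf] add [sjbw] -> 11 lines: kuhc xjeol qkm sjbw wfjgl fzh kzk gzcoo oktbl vrie zqdx
Hunk 4: at line 5 remove [kzk,gzcoo,oktbl] add [eim,ysof] -> 10 lines: kuhc xjeol qkm sjbw wfjgl fzh eim ysof vrie zqdx

Answer: kuhc
xjeol
qkm
sjbw
wfjgl
fzh
eim
ysof
vrie
zqdx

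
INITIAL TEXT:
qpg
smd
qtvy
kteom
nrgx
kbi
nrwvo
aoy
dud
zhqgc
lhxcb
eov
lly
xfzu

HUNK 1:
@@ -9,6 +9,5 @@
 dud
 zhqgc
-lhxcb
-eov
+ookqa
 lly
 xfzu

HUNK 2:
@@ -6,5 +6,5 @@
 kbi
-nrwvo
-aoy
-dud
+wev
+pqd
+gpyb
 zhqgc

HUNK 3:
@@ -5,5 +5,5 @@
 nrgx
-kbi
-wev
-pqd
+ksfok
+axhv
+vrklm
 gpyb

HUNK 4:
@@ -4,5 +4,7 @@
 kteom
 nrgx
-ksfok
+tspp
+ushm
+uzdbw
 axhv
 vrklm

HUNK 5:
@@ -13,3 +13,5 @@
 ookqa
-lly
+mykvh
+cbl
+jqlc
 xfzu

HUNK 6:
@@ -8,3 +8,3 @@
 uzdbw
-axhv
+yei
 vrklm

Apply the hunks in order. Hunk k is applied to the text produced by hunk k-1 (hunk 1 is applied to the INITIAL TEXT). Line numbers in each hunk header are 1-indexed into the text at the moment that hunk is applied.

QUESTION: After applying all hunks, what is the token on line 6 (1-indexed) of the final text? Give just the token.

Hunk 1: at line 9 remove [lhxcb,eov] add [ookqa] -> 13 lines: qpg smd qtvy kteom nrgx kbi nrwvo aoy dud zhqgc ookqa lly xfzu
Hunk 2: at line 6 remove [nrwvo,aoy,dud] add [wev,pqd,gpyb] -> 13 lines: qpg smd qtvy kteom nrgx kbi wev pqd gpyb zhqgc ookqa lly xfzu
Hunk 3: at line 5 remove [kbi,wev,pqd] add [ksfok,axhv,vrklm] -> 13 lines: qpg smd qtvy kteom nrgx ksfok axhv vrklm gpyb zhqgc ookqa lly xfzu
Hunk 4: at line 4 remove [ksfok] add [tspp,ushm,uzdbw] -> 15 lines: qpg smd qtvy kteom nrgx tspp ushm uzdbw axhv vrklm gpyb zhqgc ookqa lly xfzu
Hunk 5: at line 13 remove [lly] add [mykvh,cbl,jqlc] -> 17 lines: qpg smd qtvy kteom nrgx tspp ushm uzdbw axhv vrklm gpyb zhqgc ookqa mykvh cbl jqlc xfzu
Hunk 6: at line 8 remove [axhv] add [yei] -> 17 lines: qpg smd qtvy kteom nrgx tspp ushm uzdbw yei vrklm gpyb zhqgc ookqa mykvh cbl jqlc xfzu
Final line 6: tspp

Answer: tspp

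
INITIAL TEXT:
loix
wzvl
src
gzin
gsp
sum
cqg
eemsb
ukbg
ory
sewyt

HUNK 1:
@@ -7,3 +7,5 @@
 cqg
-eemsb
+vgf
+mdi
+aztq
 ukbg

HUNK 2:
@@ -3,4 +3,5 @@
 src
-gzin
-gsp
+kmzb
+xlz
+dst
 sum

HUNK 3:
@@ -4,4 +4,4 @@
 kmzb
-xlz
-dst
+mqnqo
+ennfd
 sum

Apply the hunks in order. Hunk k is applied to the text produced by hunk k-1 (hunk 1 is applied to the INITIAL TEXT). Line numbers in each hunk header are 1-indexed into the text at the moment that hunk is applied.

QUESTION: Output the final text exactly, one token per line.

Hunk 1: at line 7 remove [eemsb] add [vgf,mdi,aztq] -> 13 lines: loix wzvl src gzin gsp sum cqg vgf mdi aztq ukbg ory sewyt
Hunk 2: at line 3 remove [gzin,gsp] add [kmzb,xlz,dst] -> 14 lines: loix wzvl src kmzb xlz dst sum cqg vgf mdi aztq ukbg ory sewyt
Hunk 3: at line 4 remove [xlz,dst] add [mqnqo,ennfd] -> 14 lines: loix wzvl src kmzb mqnqo ennfd sum cqg vgf mdi aztq ukbg ory sewyt

Answer: loix
wzvl
src
kmzb
mqnqo
ennfd
sum
cqg
vgf
mdi
aztq
ukbg
ory
sewyt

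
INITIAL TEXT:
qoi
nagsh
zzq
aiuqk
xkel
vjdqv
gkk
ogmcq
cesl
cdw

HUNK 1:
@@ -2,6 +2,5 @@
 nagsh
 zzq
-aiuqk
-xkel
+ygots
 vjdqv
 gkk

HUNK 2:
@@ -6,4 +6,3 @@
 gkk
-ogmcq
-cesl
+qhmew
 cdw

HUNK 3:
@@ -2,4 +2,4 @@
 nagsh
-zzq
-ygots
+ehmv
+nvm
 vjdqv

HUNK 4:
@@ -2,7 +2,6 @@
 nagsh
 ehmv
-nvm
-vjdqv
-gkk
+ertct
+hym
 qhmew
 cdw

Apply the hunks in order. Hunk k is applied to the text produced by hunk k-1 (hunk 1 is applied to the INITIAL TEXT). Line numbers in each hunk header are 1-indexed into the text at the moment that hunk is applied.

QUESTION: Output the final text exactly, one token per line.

Hunk 1: at line 2 remove [aiuqk,xkel] add [ygots] -> 9 lines: qoi nagsh zzq ygots vjdqv gkk ogmcq cesl cdw
Hunk 2: at line 6 remove [ogmcq,cesl] add [qhmew] -> 8 lines: qoi nagsh zzq ygots vjdqv gkk qhmew cdw
Hunk 3: at line 2 remove [zzq,ygots] add [ehmv,nvm] -> 8 lines: qoi nagsh ehmv nvm vjdqv gkk qhmew cdw
Hunk 4: at line 2 remove [nvm,vjdqv,gkk] add [ertct,hym] -> 7 lines: qoi nagsh ehmv ertct hym qhmew cdw

Answer: qoi
nagsh
ehmv
ertct
hym
qhmew
cdw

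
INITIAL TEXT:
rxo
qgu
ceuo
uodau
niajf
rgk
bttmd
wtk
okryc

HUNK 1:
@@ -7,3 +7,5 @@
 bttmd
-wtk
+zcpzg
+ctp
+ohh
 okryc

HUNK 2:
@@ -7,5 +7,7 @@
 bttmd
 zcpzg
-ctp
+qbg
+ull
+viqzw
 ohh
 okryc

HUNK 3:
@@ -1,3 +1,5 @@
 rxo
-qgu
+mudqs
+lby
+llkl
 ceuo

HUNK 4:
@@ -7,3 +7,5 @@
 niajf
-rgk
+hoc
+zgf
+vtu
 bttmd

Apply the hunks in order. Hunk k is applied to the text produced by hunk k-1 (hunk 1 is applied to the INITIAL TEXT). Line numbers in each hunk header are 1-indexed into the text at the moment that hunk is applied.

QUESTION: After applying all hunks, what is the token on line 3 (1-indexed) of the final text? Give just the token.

Answer: lby

Derivation:
Hunk 1: at line 7 remove [wtk] add [zcpzg,ctp,ohh] -> 11 lines: rxo qgu ceuo uodau niajf rgk bttmd zcpzg ctp ohh okryc
Hunk 2: at line 7 remove [ctp] add [qbg,ull,viqzw] -> 13 lines: rxo qgu ceuo uodau niajf rgk bttmd zcpzg qbg ull viqzw ohh okryc
Hunk 3: at line 1 remove [qgu] add [mudqs,lby,llkl] -> 15 lines: rxo mudqs lby llkl ceuo uodau niajf rgk bttmd zcpzg qbg ull viqzw ohh okryc
Hunk 4: at line 7 remove [rgk] add [hoc,zgf,vtu] -> 17 lines: rxo mudqs lby llkl ceuo uodau niajf hoc zgf vtu bttmd zcpzg qbg ull viqzw ohh okryc
Final line 3: lby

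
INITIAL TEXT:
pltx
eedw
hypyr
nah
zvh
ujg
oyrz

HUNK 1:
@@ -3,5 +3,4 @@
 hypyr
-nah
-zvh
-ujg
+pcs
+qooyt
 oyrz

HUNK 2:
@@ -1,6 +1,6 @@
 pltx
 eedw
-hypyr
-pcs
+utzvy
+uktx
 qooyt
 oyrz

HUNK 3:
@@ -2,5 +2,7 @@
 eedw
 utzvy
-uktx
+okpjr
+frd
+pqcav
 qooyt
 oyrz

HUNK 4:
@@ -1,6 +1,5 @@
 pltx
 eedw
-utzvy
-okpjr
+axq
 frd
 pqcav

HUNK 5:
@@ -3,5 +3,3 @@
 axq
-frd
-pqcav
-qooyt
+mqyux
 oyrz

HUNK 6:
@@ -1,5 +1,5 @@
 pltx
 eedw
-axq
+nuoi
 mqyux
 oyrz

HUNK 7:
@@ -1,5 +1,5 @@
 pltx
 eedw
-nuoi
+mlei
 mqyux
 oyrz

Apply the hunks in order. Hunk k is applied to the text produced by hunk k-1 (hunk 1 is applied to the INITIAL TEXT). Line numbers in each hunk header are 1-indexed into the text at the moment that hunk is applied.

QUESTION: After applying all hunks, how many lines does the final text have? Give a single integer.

Answer: 5

Derivation:
Hunk 1: at line 3 remove [nah,zvh,ujg] add [pcs,qooyt] -> 6 lines: pltx eedw hypyr pcs qooyt oyrz
Hunk 2: at line 1 remove [hypyr,pcs] add [utzvy,uktx] -> 6 lines: pltx eedw utzvy uktx qooyt oyrz
Hunk 3: at line 2 remove [uktx] add [okpjr,frd,pqcav] -> 8 lines: pltx eedw utzvy okpjr frd pqcav qooyt oyrz
Hunk 4: at line 1 remove [utzvy,okpjr] add [axq] -> 7 lines: pltx eedw axq frd pqcav qooyt oyrz
Hunk 5: at line 3 remove [frd,pqcav,qooyt] add [mqyux] -> 5 lines: pltx eedw axq mqyux oyrz
Hunk 6: at line 1 remove [axq] add [nuoi] -> 5 lines: pltx eedw nuoi mqyux oyrz
Hunk 7: at line 1 remove [nuoi] add [mlei] -> 5 lines: pltx eedw mlei mqyux oyrz
Final line count: 5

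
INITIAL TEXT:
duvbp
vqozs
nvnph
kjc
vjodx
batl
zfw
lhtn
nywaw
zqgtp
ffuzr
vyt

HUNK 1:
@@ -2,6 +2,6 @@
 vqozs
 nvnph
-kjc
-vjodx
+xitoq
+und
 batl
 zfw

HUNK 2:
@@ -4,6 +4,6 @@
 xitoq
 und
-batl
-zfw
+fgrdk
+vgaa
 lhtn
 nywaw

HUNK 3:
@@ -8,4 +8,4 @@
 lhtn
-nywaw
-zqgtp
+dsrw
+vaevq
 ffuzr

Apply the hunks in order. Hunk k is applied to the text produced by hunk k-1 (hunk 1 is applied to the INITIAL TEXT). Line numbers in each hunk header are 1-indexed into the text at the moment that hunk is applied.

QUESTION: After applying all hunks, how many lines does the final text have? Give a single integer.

Answer: 12

Derivation:
Hunk 1: at line 2 remove [kjc,vjodx] add [xitoq,und] -> 12 lines: duvbp vqozs nvnph xitoq und batl zfw lhtn nywaw zqgtp ffuzr vyt
Hunk 2: at line 4 remove [batl,zfw] add [fgrdk,vgaa] -> 12 lines: duvbp vqozs nvnph xitoq und fgrdk vgaa lhtn nywaw zqgtp ffuzr vyt
Hunk 3: at line 8 remove [nywaw,zqgtp] add [dsrw,vaevq] -> 12 lines: duvbp vqozs nvnph xitoq und fgrdk vgaa lhtn dsrw vaevq ffuzr vyt
Final line count: 12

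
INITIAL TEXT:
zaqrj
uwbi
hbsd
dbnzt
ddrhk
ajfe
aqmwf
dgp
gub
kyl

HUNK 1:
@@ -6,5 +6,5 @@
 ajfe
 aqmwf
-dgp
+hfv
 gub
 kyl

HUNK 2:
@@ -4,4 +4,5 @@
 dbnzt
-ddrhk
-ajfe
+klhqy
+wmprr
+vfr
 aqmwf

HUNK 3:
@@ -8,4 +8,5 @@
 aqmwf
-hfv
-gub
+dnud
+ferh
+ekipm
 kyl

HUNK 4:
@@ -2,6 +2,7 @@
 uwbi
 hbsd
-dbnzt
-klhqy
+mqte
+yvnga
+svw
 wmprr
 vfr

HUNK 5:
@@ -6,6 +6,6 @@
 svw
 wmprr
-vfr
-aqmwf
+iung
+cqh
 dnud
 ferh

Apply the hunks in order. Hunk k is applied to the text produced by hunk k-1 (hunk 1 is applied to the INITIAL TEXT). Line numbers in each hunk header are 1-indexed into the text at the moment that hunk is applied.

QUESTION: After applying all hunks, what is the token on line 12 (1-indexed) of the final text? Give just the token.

Hunk 1: at line 6 remove [dgp] add [hfv] -> 10 lines: zaqrj uwbi hbsd dbnzt ddrhk ajfe aqmwf hfv gub kyl
Hunk 2: at line 4 remove [ddrhk,ajfe] add [klhqy,wmprr,vfr] -> 11 lines: zaqrj uwbi hbsd dbnzt klhqy wmprr vfr aqmwf hfv gub kyl
Hunk 3: at line 8 remove [hfv,gub] add [dnud,ferh,ekipm] -> 12 lines: zaqrj uwbi hbsd dbnzt klhqy wmprr vfr aqmwf dnud ferh ekipm kyl
Hunk 4: at line 2 remove [dbnzt,klhqy] add [mqte,yvnga,svw] -> 13 lines: zaqrj uwbi hbsd mqte yvnga svw wmprr vfr aqmwf dnud ferh ekipm kyl
Hunk 5: at line 6 remove [vfr,aqmwf] add [iung,cqh] -> 13 lines: zaqrj uwbi hbsd mqte yvnga svw wmprr iung cqh dnud ferh ekipm kyl
Final line 12: ekipm

Answer: ekipm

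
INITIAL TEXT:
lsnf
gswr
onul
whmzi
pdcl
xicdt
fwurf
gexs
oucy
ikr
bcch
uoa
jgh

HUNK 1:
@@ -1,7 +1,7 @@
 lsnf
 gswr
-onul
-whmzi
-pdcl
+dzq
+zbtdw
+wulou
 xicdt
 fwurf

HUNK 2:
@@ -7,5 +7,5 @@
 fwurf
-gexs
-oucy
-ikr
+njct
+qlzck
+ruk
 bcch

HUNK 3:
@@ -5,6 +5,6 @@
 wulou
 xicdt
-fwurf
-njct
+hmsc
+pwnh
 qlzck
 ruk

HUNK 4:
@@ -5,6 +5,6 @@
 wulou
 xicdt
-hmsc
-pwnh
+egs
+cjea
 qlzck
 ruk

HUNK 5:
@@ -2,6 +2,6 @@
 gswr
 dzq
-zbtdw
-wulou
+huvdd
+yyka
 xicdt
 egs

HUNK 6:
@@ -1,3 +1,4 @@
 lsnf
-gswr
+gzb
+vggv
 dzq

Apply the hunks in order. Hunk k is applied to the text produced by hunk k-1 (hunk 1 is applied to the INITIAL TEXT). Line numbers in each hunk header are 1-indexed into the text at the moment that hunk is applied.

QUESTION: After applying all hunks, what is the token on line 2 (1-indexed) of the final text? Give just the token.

Hunk 1: at line 1 remove [onul,whmzi,pdcl] add [dzq,zbtdw,wulou] -> 13 lines: lsnf gswr dzq zbtdw wulou xicdt fwurf gexs oucy ikr bcch uoa jgh
Hunk 2: at line 7 remove [gexs,oucy,ikr] add [njct,qlzck,ruk] -> 13 lines: lsnf gswr dzq zbtdw wulou xicdt fwurf njct qlzck ruk bcch uoa jgh
Hunk 3: at line 5 remove [fwurf,njct] add [hmsc,pwnh] -> 13 lines: lsnf gswr dzq zbtdw wulou xicdt hmsc pwnh qlzck ruk bcch uoa jgh
Hunk 4: at line 5 remove [hmsc,pwnh] add [egs,cjea] -> 13 lines: lsnf gswr dzq zbtdw wulou xicdt egs cjea qlzck ruk bcch uoa jgh
Hunk 5: at line 2 remove [zbtdw,wulou] add [huvdd,yyka] -> 13 lines: lsnf gswr dzq huvdd yyka xicdt egs cjea qlzck ruk bcch uoa jgh
Hunk 6: at line 1 remove [gswr] add [gzb,vggv] -> 14 lines: lsnf gzb vggv dzq huvdd yyka xicdt egs cjea qlzck ruk bcch uoa jgh
Final line 2: gzb

Answer: gzb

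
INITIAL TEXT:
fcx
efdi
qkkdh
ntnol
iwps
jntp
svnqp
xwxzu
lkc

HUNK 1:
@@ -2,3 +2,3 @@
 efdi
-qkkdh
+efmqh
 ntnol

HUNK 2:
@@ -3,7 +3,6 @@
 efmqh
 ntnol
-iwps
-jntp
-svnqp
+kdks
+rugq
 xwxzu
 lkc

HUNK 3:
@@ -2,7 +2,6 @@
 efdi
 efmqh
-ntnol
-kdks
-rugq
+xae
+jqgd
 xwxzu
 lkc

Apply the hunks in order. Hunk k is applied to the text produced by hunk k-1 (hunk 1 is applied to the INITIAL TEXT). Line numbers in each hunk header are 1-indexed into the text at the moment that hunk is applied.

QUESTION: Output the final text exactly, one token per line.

Hunk 1: at line 2 remove [qkkdh] add [efmqh] -> 9 lines: fcx efdi efmqh ntnol iwps jntp svnqp xwxzu lkc
Hunk 2: at line 3 remove [iwps,jntp,svnqp] add [kdks,rugq] -> 8 lines: fcx efdi efmqh ntnol kdks rugq xwxzu lkc
Hunk 3: at line 2 remove [ntnol,kdks,rugq] add [xae,jqgd] -> 7 lines: fcx efdi efmqh xae jqgd xwxzu lkc

Answer: fcx
efdi
efmqh
xae
jqgd
xwxzu
lkc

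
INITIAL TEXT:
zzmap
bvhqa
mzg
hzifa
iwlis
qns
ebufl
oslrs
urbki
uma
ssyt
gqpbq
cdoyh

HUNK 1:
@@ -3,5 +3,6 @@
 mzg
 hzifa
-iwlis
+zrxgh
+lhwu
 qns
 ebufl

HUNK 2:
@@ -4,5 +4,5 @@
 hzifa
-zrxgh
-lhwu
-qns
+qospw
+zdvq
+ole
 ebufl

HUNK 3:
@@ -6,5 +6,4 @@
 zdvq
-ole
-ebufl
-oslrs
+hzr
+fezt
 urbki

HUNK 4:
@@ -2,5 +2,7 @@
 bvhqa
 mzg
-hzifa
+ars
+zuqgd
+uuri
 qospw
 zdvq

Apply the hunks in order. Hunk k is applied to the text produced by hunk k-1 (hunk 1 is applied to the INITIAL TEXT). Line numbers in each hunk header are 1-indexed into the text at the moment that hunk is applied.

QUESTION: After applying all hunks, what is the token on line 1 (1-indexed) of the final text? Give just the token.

Hunk 1: at line 3 remove [iwlis] add [zrxgh,lhwu] -> 14 lines: zzmap bvhqa mzg hzifa zrxgh lhwu qns ebufl oslrs urbki uma ssyt gqpbq cdoyh
Hunk 2: at line 4 remove [zrxgh,lhwu,qns] add [qospw,zdvq,ole] -> 14 lines: zzmap bvhqa mzg hzifa qospw zdvq ole ebufl oslrs urbki uma ssyt gqpbq cdoyh
Hunk 3: at line 6 remove [ole,ebufl,oslrs] add [hzr,fezt] -> 13 lines: zzmap bvhqa mzg hzifa qospw zdvq hzr fezt urbki uma ssyt gqpbq cdoyh
Hunk 4: at line 2 remove [hzifa] add [ars,zuqgd,uuri] -> 15 lines: zzmap bvhqa mzg ars zuqgd uuri qospw zdvq hzr fezt urbki uma ssyt gqpbq cdoyh
Final line 1: zzmap

Answer: zzmap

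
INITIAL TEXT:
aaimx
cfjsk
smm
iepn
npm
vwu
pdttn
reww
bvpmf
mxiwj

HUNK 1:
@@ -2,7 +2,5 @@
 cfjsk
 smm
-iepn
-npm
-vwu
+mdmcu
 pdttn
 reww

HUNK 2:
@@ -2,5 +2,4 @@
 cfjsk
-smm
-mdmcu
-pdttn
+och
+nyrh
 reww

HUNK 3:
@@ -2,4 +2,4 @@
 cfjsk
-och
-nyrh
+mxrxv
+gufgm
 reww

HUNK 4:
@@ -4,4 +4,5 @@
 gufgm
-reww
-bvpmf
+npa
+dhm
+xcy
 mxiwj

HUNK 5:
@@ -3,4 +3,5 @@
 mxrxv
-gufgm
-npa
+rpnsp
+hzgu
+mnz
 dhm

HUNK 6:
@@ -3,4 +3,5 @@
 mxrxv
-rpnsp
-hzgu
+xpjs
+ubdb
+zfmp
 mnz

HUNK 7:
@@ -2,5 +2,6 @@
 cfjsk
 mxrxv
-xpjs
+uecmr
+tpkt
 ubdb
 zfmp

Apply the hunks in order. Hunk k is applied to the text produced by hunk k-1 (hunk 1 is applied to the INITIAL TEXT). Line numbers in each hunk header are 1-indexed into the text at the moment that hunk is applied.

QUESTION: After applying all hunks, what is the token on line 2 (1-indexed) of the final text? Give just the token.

Hunk 1: at line 2 remove [iepn,npm,vwu] add [mdmcu] -> 8 lines: aaimx cfjsk smm mdmcu pdttn reww bvpmf mxiwj
Hunk 2: at line 2 remove [smm,mdmcu,pdttn] add [och,nyrh] -> 7 lines: aaimx cfjsk och nyrh reww bvpmf mxiwj
Hunk 3: at line 2 remove [och,nyrh] add [mxrxv,gufgm] -> 7 lines: aaimx cfjsk mxrxv gufgm reww bvpmf mxiwj
Hunk 4: at line 4 remove [reww,bvpmf] add [npa,dhm,xcy] -> 8 lines: aaimx cfjsk mxrxv gufgm npa dhm xcy mxiwj
Hunk 5: at line 3 remove [gufgm,npa] add [rpnsp,hzgu,mnz] -> 9 lines: aaimx cfjsk mxrxv rpnsp hzgu mnz dhm xcy mxiwj
Hunk 6: at line 3 remove [rpnsp,hzgu] add [xpjs,ubdb,zfmp] -> 10 lines: aaimx cfjsk mxrxv xpjs ubdb zfmp mnz dhm xcy mxiwj
Hunk 7: at line 2 remove [xpjs] add [uecmr,tpkt] -> 11 lines: aaimx cfjsk mxrxv uecmr tpkt ubdb zfmp mnz dhm xcy mxiwj
Final line 2: cfjsk

Answer: cfjsk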